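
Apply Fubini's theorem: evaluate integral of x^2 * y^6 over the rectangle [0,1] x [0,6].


By Fubini's theorem, the double integral factors as a product of single integrals:
Step 1: integral_0^1 x^2 dx = [x^3/3] from 0 to 1
     = 1^3/3 = 0.333333
Step 2: integral_0^6 y^6 dy = [y^7/7] from 0 to 6
     = 6^7/7 = 39990.857143
Step 3: Double integral = 0.333333 * 39990.857143 = 13330.285714


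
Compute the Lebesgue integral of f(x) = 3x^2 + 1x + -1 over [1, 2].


The Lebesgue integral of a Riemann-integrable function agrees with the Riemann integral.
Antiderivative F(x) = (3/3)x^3 + (1/2)x^2 + -1x
F(2) = (3/3)*2^3 + (1/2)*2^2 + -1*2
     = (3/3)*8 + (1/2)*4 + -1*2
     = 8 + 2 + -2
     = 8
F(1) = 0.5
Integral = F(2) - F(1) = 8 - 0.5 = 7.5


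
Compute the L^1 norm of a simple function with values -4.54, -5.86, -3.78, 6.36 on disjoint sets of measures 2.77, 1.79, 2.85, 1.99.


Step 1: Compute |f_i|^1 for each value:
  |-4.54|^1 = 4.54
  |-5.86|^1 = 5.86
  |-3.78|^1 = 3.78
  |6.36|^1 = 6.36
Step 2: Multiply by measures and sum:
  4.54 * 2.77 = 12.5758
  5.86 * 1.79 = 10.4894
  3.78 * 2.85 = 10.773
  6.36 * 1.99 = 12.6564
Sum = 12.5758 + 10.4894 + 10.773 + 12.6564 = 46.4946
Step 3: Take the p-th root:
||f||_1 = (46.4946)^(1/1) = 46.4946


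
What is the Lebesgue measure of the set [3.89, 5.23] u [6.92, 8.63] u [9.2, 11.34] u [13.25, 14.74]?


For pairwise disjoint intervals, m(union) = sum of lengths.
= (5.23 - 3.89) + (8.63 - 6.92) + (11.34 - 9.2) + (14.74 - 13.25)
= 1.34 + 1.71 + 2.14 + 1.49
= 6.68


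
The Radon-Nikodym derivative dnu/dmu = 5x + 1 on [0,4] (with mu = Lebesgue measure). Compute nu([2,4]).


nu(A) = integral_A (dnu/dmu) dmu = integral_2^4 (5x + 1) dx
Step 1: Antiderivative F(x) = (5/2)x^2 + 1x
Step 2: F(4) = (5/2)*4^2 + 1*4 = 40 + 4 = 44
Step 3: F(2) = (5/2)*2^2 + 1*2 = 10 + 2 = 12
Step 4: nu([2,4]) = F(4) - F(2) = 44 - 12 = 32


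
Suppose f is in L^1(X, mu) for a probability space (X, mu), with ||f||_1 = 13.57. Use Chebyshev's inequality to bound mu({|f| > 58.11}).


Chebyshev/Markov inequality: mu(|f| > eps) <= (||f||_p / eps)^p
Step 1: ||f||_1 / eps = 13.57 / 58.11 = 0.233523
Step 2: Raise to power p = 1:
  (0.233523)^1 = 0.233523
Step 3: Therefore mu(|f| > 58.11) <= 0.233523


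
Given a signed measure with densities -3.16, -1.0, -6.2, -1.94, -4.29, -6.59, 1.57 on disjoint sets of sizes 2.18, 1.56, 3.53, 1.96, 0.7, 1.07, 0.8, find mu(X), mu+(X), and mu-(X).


Step 1: Compute signed measure on each set:
  Set 1: -3.16 * 2.18 = -6.8888
  Set 2: -1.0 * 1.56 = -1.56
  Set 3: -6.2 * 3.53 = -21.886
  Set 4: -1.94 * 1.96 = -3.8024
  Set 5: -4.29 * 0.7 = -3.003
  Set 6: -6.59 * 1.07 = -7.0513
  Set 7: 1.57 * 0.8 = 1.256
Step 2: Total signed measure = (-6.8888) + (-1.56) + (-21.886) + (-3.8024) + (-3.003) + (-7.0513) + (1.256)
     = -42.9355
Step 3: Positive part mu+(X) = sum of positive contributions = 1.256
Step 4: Negative part mu-(X) = |sum of negative contributions| = 44.1915


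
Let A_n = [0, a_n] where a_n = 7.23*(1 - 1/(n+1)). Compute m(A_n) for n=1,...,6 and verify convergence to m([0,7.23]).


By continuity of measure from below: if A_n increases to A, then m(A_n) -> m(A).
Here A = [0, 7.23], so m(A) = 7.23
Step 1: a_1 = 7.23*(1 - 1/2) = 3.615, m(A_1) = 3.615
Step 2: a_2 = 7.23*(1 - 1/3) = 4.82, m(A_2) = 4.82
Step 3: a_3 = 7.23*(1 - 1/4) = 5.4225, m(A_3) = 5.4225
Step 4: a_4 = 7.23*(1 - 1/5) = 5.784, m(A_4) = 5.784
Step 5: a_5 = 7.23*(1 - 1/6) = 6.025, m(A_5) = 6.025
Step 6: a_6 = 7.23*(1 - 1/7) = 6.1971, m(A_6) = 6.1971
Limit: m(A_n) -> m([0,7.23]) = 7.23


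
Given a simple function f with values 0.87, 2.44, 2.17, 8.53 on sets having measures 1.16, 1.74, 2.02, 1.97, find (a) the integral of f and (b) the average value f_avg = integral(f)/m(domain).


Step 1: Integral = sum(value_i * measure_i)
= 0.87*1.16 + 2.44*1.74 + 2.17*2.02 + 8.53*1.97
= 1.0092 + 4.2456 + 4.3834 + 16.8041
= 26.4423
Step 2: Total measure of domain = 1.16 + 1.74 + 2.02 + 1.97 = 6.89
Step 3: Average value = 26.4423 / 6.89 = 3.837779


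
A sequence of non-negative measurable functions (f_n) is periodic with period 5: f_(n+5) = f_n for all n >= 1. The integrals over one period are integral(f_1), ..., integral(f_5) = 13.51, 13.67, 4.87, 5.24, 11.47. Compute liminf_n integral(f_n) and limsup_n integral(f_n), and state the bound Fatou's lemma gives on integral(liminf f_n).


The sequence (integral(f_n)) is periodic with period 5, repeating the values 13.51, 13.67, 4.87, 5.24, 11.47 indefinitely.
Step 1: For a periodic sequence, every tail (a_m, a_(m+1), ...) contains all 5 period values infinitely often.
Step 2: Hence inf of every tail = min of the period values = min(13.51, 13.67, 4.87, 5.24, 11.47) = 4.87.
        liminf_n integral(f_n) = sup over m of (inf of tail from m) = 4.87.
Step 3: Similarly sup of every tail = max of the period values = 13.67.
        limsup_n integral(f_n) = 13.67.
Step 4: Fatou's lemma: integral(liminf_n f_n) <= liminf_n integral(f_n) = 4.87.
        So the integral of the pointwise liminf is at most 4.87.


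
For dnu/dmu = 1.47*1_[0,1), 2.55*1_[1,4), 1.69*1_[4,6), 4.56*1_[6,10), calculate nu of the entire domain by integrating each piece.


Integrate each piece of the Radon-Nikodym derivative:
Step 1: integral_0^1 1.47 dx = 1.47*(1-0) = 1.47*1 = 1.47
Step 2: integral_1^4 2.55 dx = 2.55*(4-1) = 2.55*3 = 7.65
Step 3: integral_4^6 1.69 dx = 1.69*(6-4) = 1.69*2 = 3.38
Step 4: integral_6^10 4.56 dx = 4.56*(10-6) = 4.56*4 = 18.24
Total: 1.47 + 7.65 + 3.38 + 18.24 = 30.74


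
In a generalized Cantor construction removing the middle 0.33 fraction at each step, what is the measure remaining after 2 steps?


Step 1: At each step, fraction remaining = 1 - 0.33 = 0.67
Step 2: After 2 steps, measure = (0.67)^2
Step 3: Computing the power step by step:
  After step 1: 0.67
  After step 2: 0.4489
Result = 0.4489


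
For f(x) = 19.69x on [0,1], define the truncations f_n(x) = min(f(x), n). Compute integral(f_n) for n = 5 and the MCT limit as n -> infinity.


f(x) = 19.69x on [0,1]; f_n(x) = min(19.69x, n). At n = 5:
Step 1: f(x) reaches 5 at x = 5/19.69 = 0.253936
Step 2: integral(f_5) = integral(19.69x, 0, 0.253936) + integral(5, 0.253936, 1)
       = 19.69*0.253936^2/2 + 5*(1 - 0.253936)
       = 0.63484 + 3.73032
       = 4.36516
Step 3: As n -> infinity, f_n increases to f, so by MCT integral(f_n) -> integral(f) = 19.69/2 = 9.845.
Convergence: integral(f_5) = 4.36516 -> 9.845 as n -> infinity


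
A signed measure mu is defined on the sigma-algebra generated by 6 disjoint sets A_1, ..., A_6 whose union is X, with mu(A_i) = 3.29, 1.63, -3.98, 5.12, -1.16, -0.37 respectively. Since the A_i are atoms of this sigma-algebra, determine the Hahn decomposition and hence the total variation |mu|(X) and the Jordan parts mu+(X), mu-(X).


Step 1: Every measurable set is a union of atoms (the cells / points), so a Hahn decomposition is
  obtained by grouping atoms by sign: P = union of atoms with mu > 0, N = union of the remaining atoms.
  Atoms in P (indices): 1, 2, 4;  atoms in N (indices): 3, 5, 6
  Positive values: 3.29, 1.63, 5.12
  Negative values: -3.98, -1.16, -0.37
Step 2: mu+(X) = mu(P) = sum of positive atom values = 10.04
Step 3: mu-(X) = -mu(N) = sum of |negative atom values| = 5.51
Step 4: |mu|(X) = mu+(X) + mu-(X) = 10.04 + 5.51 = 15.55


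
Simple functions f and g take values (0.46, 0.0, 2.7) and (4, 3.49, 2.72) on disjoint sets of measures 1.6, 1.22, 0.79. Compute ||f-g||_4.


Step 1: Compute differences f_i - g_i:
  0.46 - 4 = -3.54
  0.0 - 3.49 = -3.49
  2.7 - 2.72 = -0.02
Step 2: Compute |diff|^4 * measure for each set:
  |-3.54|^4 * 1.6 = 157.040999 * 1.6 = 251.265598
  |-3.49|^4 * 1.22 = 148.354836 * 1.22 = 180.9929
  |-0.02|^4 * 0.79 = 1.600000e-07 * 0.79 = 1.264000e-07
Step 3: Sum = 432.258498
Step 4: ||f-g||_4 = (432.258498)^(1/4) = 4.559696


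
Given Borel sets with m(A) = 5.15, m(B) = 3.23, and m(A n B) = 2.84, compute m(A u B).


By inclusion-exclusion: m(A u B) = m(A) + m(B) - m(A n B)
= 5.15 + 3.23 - 2.84
= 5.54


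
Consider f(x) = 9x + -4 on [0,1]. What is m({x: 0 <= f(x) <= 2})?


f^(-1)([0, 2]) = {x : 0 <= 9x + -4 <= 2}
Solving: (0 - -4)/9 <= x <= (2 - -4)/9
= [0.444444, 0.666667]
Intersecting with [0,1]: [0.444444, 0.666667]
Measure = 0.666667 - 0.444444 = 0.222222


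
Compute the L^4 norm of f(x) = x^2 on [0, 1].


Step 1: ||f||_4 = (integral_0^1 |x^2|^4 dx)^(1/4)
     = (integral_0^1 x^8 dx)^(1/4)
Step 2: integral_0^1 x^8 dx = [x^9/(9)] from 0 to 1 = 1^9/9
     = 1/9 = 0.111111
Step 3: ||f||_4 = (0.111111)^(1/4) = 0.57735


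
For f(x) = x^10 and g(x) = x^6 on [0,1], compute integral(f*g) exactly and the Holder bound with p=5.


Step 1: Exact integral of f*g = integral(x^16, 0, 1) = 1/17
     = 0.058824
Step 2: Holder bound with p=5, q=1.25:
  ||f||_p = (integral x^50 dx)^(1/5) = (1/51)^(1/5) = 0.455497
  ||g||_q = (integral x^7.5 dx)^(1/1.25) = (1/8.5)^(1/1.25) = 0.180495
Step 3: Holder bound = ||f||_p * ||g||_q = 0.455497 * 0.180495 = 0.082215
Verification: 0.058824 <= 0.082215 (Holder holds)


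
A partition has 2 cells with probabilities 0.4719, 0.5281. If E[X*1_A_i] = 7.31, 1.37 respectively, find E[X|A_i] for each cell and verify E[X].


For each cell A_i: E[X|A_i] = E[X*1_A_i] / P(A_i)
Step 1: E[X|A_1] = 7.31 / 0.4719 = 15.49057
Step 2: E[X|A_2] = 1.37 / 0.5281 = 2.594206
Verification: E[X] = sum E[X*1_A_i] = 7.31 + 1.37 = 8.68


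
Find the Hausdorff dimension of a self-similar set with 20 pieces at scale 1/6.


For a self-similar set with N copies scaled by 1/r:
dim_H = log(N)/log(r) = log(20)/log(6)
= 2.995732/1.791759
= 1.67195


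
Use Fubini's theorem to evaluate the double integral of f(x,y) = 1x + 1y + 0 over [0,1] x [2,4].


By Fubini, integrate in x first, then y.
Step 1: Fix y, integrate over x in [0,1]:
  integral(1x + 1y + 0, x=0..1)
  = 1*(1^2 - 0^2)/2 + (1y + 0)*(1 - 0)
  = 0.5 + (1y + 0)*1
  = 0.5 + 1y + 0
  = 0.5 + 1y
Step 2: Integrate over y in [2,4]:
  integral(0.5 + 1y, y=2..4)
  = 0.5*2 + 1*(4^2 - 2^2)/2
  = 1 + 6
  = 7


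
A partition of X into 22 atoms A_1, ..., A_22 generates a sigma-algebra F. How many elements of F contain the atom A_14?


Each element of F is a union of some subset S of the 22 atoms.
The element contains A_14 iff A_14 is in S.
So we count subsets S of {A_1,...,A_22} with A_14 in S: choose freely among the other 21 atoms.
Count = 2^(22-1) = 2^21 = 2097152.


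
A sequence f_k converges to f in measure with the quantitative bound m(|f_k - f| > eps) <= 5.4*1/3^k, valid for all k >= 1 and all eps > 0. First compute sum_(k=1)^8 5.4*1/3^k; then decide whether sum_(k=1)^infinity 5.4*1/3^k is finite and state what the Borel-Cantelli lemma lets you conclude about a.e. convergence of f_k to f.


Step 1: List the terms 5.4*1/3^k for k = 1 to 8:
  k=1: 1.8
  k=2: 0.6
  k=3: 0.2
  k=4: 0.066667
  k=5: 0.022222
  k=6: 0.007407
  k=7: 0.002469
  k=8: 8.230453e-04
Step 2: Partial sum = 1.8 + 0.6 + 0.2 + 0.066667 + 0.022222 + 0.007407 + 0.002469 + 8.230453e-04
     = 2.699588
Step 3: The full series sum_(k>=1) 5.4*1/3^k converges (geometric series with ratio 1/3 < 1; a constant multiple of a convergent series converges).
Step 4: Fix eps > 0. Since sum_k m(|f_k - f| > eps) < infinity, the Borel-Cantelli lemma gives
        m(limsup_k {|f_k - f| > eps}) = 0, i.e. for a.e. x, |f_k(x) - f(x)| <= eps for all large k.
        Applying this with eps = 1/j for j = 1, 2, ... and intersecting the countably many full-measure sets,
        for a.e. x we get limsup_k |f_k(x) - f(x)| <= 1/j for every j, hence f_k -> f almost everywhere.
Conclusion: series converges; Borel-Cantelli yields f_k -> f a.e.


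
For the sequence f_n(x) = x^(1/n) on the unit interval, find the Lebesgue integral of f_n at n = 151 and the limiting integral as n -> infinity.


At n = 151: f_151(x) = x^(1/151).
Step 1: integral(x^(1/151), 0, 1) = [x^(1/151+1) / (1/151+1)] from 0 to 1
     = 1 / (1/151 + 1) = 1 / ((151+1)/151) = 151/(151+1)
     = 151/152 = 0.993421
Step 2: As n -> infinity, f_n(x) = x^(1/n) -> 1 for x in (0,1], and f_n is increasing in n.
By MCT, lim_n integral(f_n) = integral(lim_n f_n) = integral(1, 0, 1) = 1.
Step 3: Verify convergence: 151/152 = 0.993421 -> 1


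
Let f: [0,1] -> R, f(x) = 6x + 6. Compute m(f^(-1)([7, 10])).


f^(-1)([7, 10]) = {x : 7 <= 6x + 6 <= 10}
Solving: (7 - 6)/6 <= x <= (10 - 6)/6
= [0.166667, 0.666667]
Intersecting with [0,1]: [0.166667, 0.666667]
Measure = 0.666667 - 0.166667 = 0.5


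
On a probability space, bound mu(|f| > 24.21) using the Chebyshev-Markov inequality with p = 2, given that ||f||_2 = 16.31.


Chebyshev/Markov inequality: mu(|f| > eps) <= (||f||_p / eps)^p
Step 1: ||f||_2 / eps = 16.31 / 24.21 = 0.673689
Step 2: Raise to power p = 2:
  (0.673689)^2 = 0.453856
Step 3: Therefore mu(|f| > 24.21) <= 0.453856


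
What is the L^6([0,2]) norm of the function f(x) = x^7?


Step 1: ||f||_6 = (integral_0^2 |x^7|^6 dx)^(1/6)
     = (integral_0^2 x^42 dx)^(1/6)
Step 2: integral_0^2 x^42 dx = [x^43/(43)] from 0 to 2 = 2^43/43
     = 8796093022208/43 = 2.045603e+11
Step 3: ||f||_6 = (2.045603e+11)^(1/6) = 76.760341


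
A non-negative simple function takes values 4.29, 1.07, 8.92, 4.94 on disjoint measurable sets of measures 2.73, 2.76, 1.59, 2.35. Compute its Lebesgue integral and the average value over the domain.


Step 1: Integral = sum(value_i * measure_i)
= 4.29*2.73 + 1.07*2.76 + 8.92*1.59 + 4.94*2.35
= 11.7117 + 2.9532 + 14.1828 + 11.609
= 40.4567
Step 2: Total measure of domain = 2.73 + 2.76 + 1.59 + 2.35 = 9.43
Step 3: Average value = 40.4567 / 9.43 = 4.290212


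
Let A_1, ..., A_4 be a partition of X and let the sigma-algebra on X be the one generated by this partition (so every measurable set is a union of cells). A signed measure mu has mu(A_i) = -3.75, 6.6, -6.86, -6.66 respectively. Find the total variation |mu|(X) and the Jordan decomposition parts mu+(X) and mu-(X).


Step 1: Every measurable set is a union of atoms (the cells / points), so a Hahn decomposition is
  obtained by grouping atoms by sign: P = union of atoms with mu > 0, N = union of the remaining atoms.
  Atoms in P (indices): 2;  atoms in N (indices): 1, 3, 4
  Positive values: 6.6
  Negative values: -3.75, -6.86, -6.66
Step 2: mu+(X) = mu(P) = sum of positive atom values = 6.6
Step 3: mu-(X) = -mu(N) = sum of |negative atom values| = 17.27
Step 4: |mu|(X) = mu+(X) + mu-(X) = 6.6 + 17.27 = 23.87


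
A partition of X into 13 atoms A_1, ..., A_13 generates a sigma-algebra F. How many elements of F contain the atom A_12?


Each element of F is a union of some subset S of the 13 atoms.
The element contains A_12 iff A_12 is in S.
So we count subsets S of {A_1,...,A_13} with A_12 in S: choose freely among the other 12 atoms.
Count = 2^(13-1) = 2^12 = 4096.


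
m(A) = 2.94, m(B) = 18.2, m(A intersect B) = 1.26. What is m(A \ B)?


m(A \ B) = m(A) - m(A n B)
= 2.94 - 1.26
= 1.68


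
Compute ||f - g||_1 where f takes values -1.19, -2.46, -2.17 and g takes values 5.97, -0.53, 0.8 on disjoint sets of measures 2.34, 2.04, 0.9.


Step 1: Compute differences f_i - g_i:
  -1.19 - 5.97 = -7.16
  -2.46 - -0.53 = -1.93
  -2.17 - 0.8 = -2.97
Step 2: Compute |diff|^1 * measure for each set:
  |-7.16|^1 * 2.34 = 7.16 * 2.34 = 16.7544
  |-1.93|^1 * 2.04 = 1.93 * 2.04 = 3.9372
  |-2.97|^1 * 0.9 = 2.97 * 0.9 = 2.673
Step 3: Sum = 23.3646
Step 4: ||f-g||_1 = (23.3646)^(1/1) = 23.3646


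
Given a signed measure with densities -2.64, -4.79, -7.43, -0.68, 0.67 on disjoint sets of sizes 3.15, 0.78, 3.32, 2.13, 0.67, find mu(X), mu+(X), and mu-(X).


Step 1: Compute signed measure on each set:
  Set 1: -2.64 * 3.15 = -8.316
  Set 2: -4.79 * 0.78 = -3.7362
  Set 3: -7.43 * 3.32 = -24.6676
  Set 4: -0.68 * 2.13 = -1.4484
  Set 5: 0.67 * 0.67 = 0.4489
Step 2: Total signed measure = (-8.316) + (-3.7362) + (-24.6676) + (-1.4484) + (0.4489)
     = -37.7193
Step 3: Positive part mu+(X) = sum of positive contributions = 0.4489
Step 4: Negative part mu-(X) = |sum of negative contributions| = 38.1682


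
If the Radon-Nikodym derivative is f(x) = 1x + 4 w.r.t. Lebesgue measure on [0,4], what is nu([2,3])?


nu(A) = integral_A (dnu/dmu) dmu = integral_2^3 (1x + 4) dx
Step 1: Antiderivative F(x) = (1/2)x^2 + 4x
Step 2: F(3) = (1/2)*3^2 + 4*3 = 4.5 + 12 = 16.5
Step 3: F(2) = (1/2)*2^2 + 4*2 = 2 + 8 = 10
Step 4: nu([2,3]) = F(3) - F(2) = 16.5 - 10 = 6.5


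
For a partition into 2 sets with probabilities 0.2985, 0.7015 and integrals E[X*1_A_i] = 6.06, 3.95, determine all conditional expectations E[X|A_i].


For each cell A_i: E[X|A_i] = E[X*1_A_i] / P(A_i)
Step 1: E[X|A_1] = 6.06 / 0.2985 = 20.301508
Step 2: E[X|A_2] = 3.95 / 0.7015 = 5.630791
Verification: E[X] = sum E[X*1_A_i] = 6.06 + 3.95 = 10.01


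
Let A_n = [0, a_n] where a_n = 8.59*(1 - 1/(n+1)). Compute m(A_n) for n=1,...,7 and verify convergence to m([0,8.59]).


By continuity of measure from below: if A_n increases to A, then m(A_n) -> m(A).
Here A = [0, 8.59], so m(A) = 8.59
Step 1: a_1 = 8.59*(1 - 1/2) = 4.295, m(A_1) = 4.295
Step 2: a_2 = 8.59*(1 - 1/3) = 5.7267, m(A_2) = 5.7267
Step 3: a_3 = 8.59*(1 - 1/4) = 6.4425, m(A_3) = 6.4425
Step 4: a_4 = 8.59*(1 - 1/5) = 6.872, m(A_4) = 6.872
Step 5: a_5 = 8.59*(1 - 1/6) = 7.1583, m(A_5) = 7.1583
Step 6: a_6 = 8.59*(1 - 1/7) = 7.3629, m(A_6) = 7.3629
Step 7: a_7 = 8.59*(1 - 1/8) = 7.5162, m(A_7) = 7.5162
Limit: m(A_n) -> m([0,8.59]) = 8.59


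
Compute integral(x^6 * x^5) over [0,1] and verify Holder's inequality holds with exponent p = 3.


Step 1: Exact integral of f*g = integral(x^11, 0, 1) = 1/12
     = 0.083333
Step 2: Holder bound with p=3, q=1.5:
  ||f||_p = (integral x^18 dx)^(1/3) = (1/19)^(1/3) = 0.374756
  ||g||_q = (integral x^7.5 dx)^(1/1.5) = (1/8.5)^(1/1.5) = 0.240097
Step 3: Holder bound = ||f||_p * ||g||_q = 0.374756 * 0.240097 = 0.089978
Verification: 0.083333 <= 0.089978 (Holder holds)


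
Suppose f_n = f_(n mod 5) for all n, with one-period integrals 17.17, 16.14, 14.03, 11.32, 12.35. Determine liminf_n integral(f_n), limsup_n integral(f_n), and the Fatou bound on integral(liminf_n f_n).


The sequence (integral(f_n)) is periodic with period 5, repeating the values 17.17, 16.14, 14.03, 11.32, 12.35 indefinitely.
Step 1: For a periodic sequence, every tail (a_m, a_(m+1), ...) contains all 5 period values infinitely often.
Step 2: Hence inf of every tail = min of the period values = min(17.17, 16.14, 14.03, 11.32, 12.35) = 11.32.
        liminf_n integral(f_n) = sup over m of (inf of tail from m) = 11.32.
Step 3: Similarly sup of every tail = max of the period values = 17.17.
        limsup_n integral(f_n) = 17.17.
Step 4: Fatou's lemma: integral(liminf_n f_n) <= liminf_n integral(f_n) = 11.32.
        So the integral of the pointwise liminf is at most 11.32.


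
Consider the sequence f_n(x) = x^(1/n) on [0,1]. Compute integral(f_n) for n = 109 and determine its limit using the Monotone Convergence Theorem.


At n = 109: f_109(x) = x^(1/109).
Step 1: integral(x^(1/109), 0, 1) = [x^(1/109+1) / (1/109+1)] from 0 to 1
     = 1 / (1/109 + 1) = 1 / ((109+1)/109) = 109/(109+1)
     = 109/110 = 0.990909
Step 2: As n -> infinity, f_n(x) = x^(1/n) -> 1 for x in (0,1], and f_n is increasing in n.
By MCT, lim_n integral(f_n) = integral(lim_n f_n) = integral(1, 0, 1) = 1.
Step 3: Verify convergence: 109/110 = 0.990909 -> 1


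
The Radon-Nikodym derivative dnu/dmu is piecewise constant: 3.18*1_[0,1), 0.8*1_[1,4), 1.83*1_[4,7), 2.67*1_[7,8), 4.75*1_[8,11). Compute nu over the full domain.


Integrate each piece of the Radon-Nikodym derivative:
Step 1: integral_0^1 3.18 dx = 3.18*(1-0) = 3.18*1 = 3.18
Step 2: integral_1^4 0.8 dx = 0.8*(4-1) = 0.8*3 = 2.4
Step 3: integral_4^7 1.83 dx = 1.83*(7-4) = 1.83*3 = 5.49
Step 4: integral_7^8 2.67 dx = 2.67*(8-7) = 2.67*1 = 2.67
Step 5: integral_8^11 4.75 dx = 4.75*(11-8) = 4.75*3 = 14.25
Total: 3.18 + 2.4 + 5.49 + 2.67 + 14.25 = 27.99


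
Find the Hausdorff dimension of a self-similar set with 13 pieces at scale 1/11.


For a self-similar set with N copies scaled by 1/r:
dim_H = log(N)/log(r) = log(13)/log(11)
= 2.564949/2.397895
= 1.069667


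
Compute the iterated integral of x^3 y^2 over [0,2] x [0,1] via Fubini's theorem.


By Fubini's theorem, the double integral factors as a product of single integrals:
Step 1: integral_0^2 x^3 dx = [x^4/4] from 0 to 2
     = 2^4/4 = 4
Step 2: integral_0^1 y^2 dy = [y^3/3] from 0 to 1
     = 1^3/3 = 0.333333
Step 3: Double integral = 4 * 0.333333 = 1.333333


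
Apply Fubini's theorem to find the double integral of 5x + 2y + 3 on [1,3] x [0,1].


By Fubini, integrate in x first, then y.
Step 1: Fix y, integrate over x in [1,3]:
  integral(5x + 2y + 3, x=1..3)
  = 5*(3^2 - 1^2)/2 + (2y + 3)*(3 - 1)
  = 20 + (2y + 3)*2
  = 20 + 4y + 6
  = 26 + 4y
Step 2: Integrate over y in [0,1]:
  integral(26 + 4y, y=0..1)
  = 26*1 + 4*(1^2 - 0^2)/2
  = 26 + 2
  = 28


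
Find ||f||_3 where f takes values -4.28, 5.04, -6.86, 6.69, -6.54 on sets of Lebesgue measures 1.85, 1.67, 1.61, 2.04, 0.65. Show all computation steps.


Step 1: Compute |f_i|^3 for each value:
  |-4.28|^3 = 78.402752
  |5.04|^3 = 128.024064
  |-6.86|^3 = 322.828856
  |6.69|^3 = 299.418309
  |-6.54|^3 = 279.726264
Step 2: Multiply by measures and sum:
  78.402752 * 1.85 = 145.045091
  128.024064 * 1.67 = 213.800187
  322.828856 * 1.61 = 519.754458
  299.418309 * 2.04 = 610.81335
  279.726264 * 0.65 = 181.822072
Sum = 145.045091 + 213.800187 + 519.754458 + 610.81335 + 181.822072 = 1671.235158
Step 3: Take the p-th root:
||f||_3 = (1671.235158)^(1/3) = 11.867134


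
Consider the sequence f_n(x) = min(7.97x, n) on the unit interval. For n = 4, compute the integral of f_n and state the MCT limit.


f(x) = 7.97x on [0,1]; f_n(x) = min(7.97x, n). At n = 4:
Step 1: f(x) reaches 4 at x = 4/7.97 = 0.501882
Step 2: integral(f_4) = integral(7.97x, 0, 0.501882) + integral(4, 0.501882, 1)
       = 7.97*0.501882^2/2 + 4*(1 - 0.501882)
       = 1.003764 + 1.992472
       = 2.996236
Step 3: As n -> infinity, f_n increases to f, so by MCT integral(f_n) -> integral(f) = 7.97/2 = 3.985.
Convergence: integral(f_4) = 2.996236 -> 3.985 as n -> infinity


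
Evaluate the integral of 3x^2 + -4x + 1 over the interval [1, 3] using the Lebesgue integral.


The Lebesgue integral of a Riemann-integrable function agrees with the Riemann integral.
Antiderivative F(x) = (3/3)x^3 + (-4/2)x^2 + 1x
F(3) = (3/3)*3^3 + (-4/2)*3^2 + 1*3
     = (3/3)*27 + (-4/2)*9 + 1*3
     = 27 + -18 + 3
     = 12
F(1) = 0.0
Integral = F(3) - F(1) = 12 - 0.0 = 12


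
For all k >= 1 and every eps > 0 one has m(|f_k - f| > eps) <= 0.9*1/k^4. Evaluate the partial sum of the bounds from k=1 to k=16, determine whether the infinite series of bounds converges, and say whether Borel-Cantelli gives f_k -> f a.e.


Step 1: List the terms 0.9*1/k^4 for k = 1 to 16:
  k=1: 0.9
  k=2: 0.05625
  k=3: 0.011111
  k=4: 0.003516
  k=5: 0.00144
  k=6: 6.944444e-04
  k=7: 3.748438e-04
  k=8: 2.197266e-04
  k=9: 1.371742e-04
  k=10: 9.000000e-05
  k=11: 6.147121e-05
  k=12: 4.340278e-05
  k=13: 3.151150e-05
  k=14: 2.342774e-05
  k=15: 1.777778e-05
  k=16: 1.373291e-05
Step 2: Partial sum = 0.9 + 0.05625 + 0.011111 + 0.003516 + 0.00144 + 6.944444e-04 + 3.748438e-04 + 2.197266e-04 + 1.371742e-04 + 9.000000e-05 + 6.147121e-05 + 4.340278e-05 + 3.151150e-05 + 2.342774e-05 + 1.777778e-05 + 1.373291e-05
     = 0.974024
Step 3: The full series sum_(k>=1) 0.9*1/k^4 converges (p-series with p = 4 > 1; a constant multiple of a convergent series converges).
Step 4: Fix eps > 0. Since sum_k m(|f_k - f| > eps) < infinity, the Borel-Cantelli lemma gives
        m(limsup_k {|f_k - f| > eps}) = 0, i.e. for a.e. x, |f_k(x) - f(x)| <= eps for all large k.
        Applying this with eps = 1/j for j = 1, 2, ... and intersecting the countably many full-measure sets,
        for a.e. x we get limsup_k |f_k(x) - f(x)| <= 1/j for every j, hence f_k -> f almost everywhere.
Conclusion: series converges; Borel-Cantelli yields f_k -> f a.e.


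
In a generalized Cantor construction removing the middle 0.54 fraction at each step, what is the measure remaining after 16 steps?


Step 1: At each step, fraction remaining = 1 - 0.54 = 0.46
Step 2: After 16 steps, measure = (0.46)^16
Result = 4.019068e-06


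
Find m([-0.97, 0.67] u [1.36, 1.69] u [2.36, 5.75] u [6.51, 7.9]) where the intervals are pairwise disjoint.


For pairwise disjoint intervals, m(union) = sum of lengths.
= (0.67 - -0.97) + (1.69 - 1.36) + (5.75 - 2.36) + (7.9 - 6.51)
= 1.64 + 0.33 + 3.39 + 1.39
= 6.75


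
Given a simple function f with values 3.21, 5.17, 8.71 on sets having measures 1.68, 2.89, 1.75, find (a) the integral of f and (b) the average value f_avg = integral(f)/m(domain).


Step 1: Integral = sum(value_i * measure_i)
= 3.21*1.68 + 5.17*2.89 + 8.71*1.75
= 5.3928 + 14.9413 + 15.2425
= 35.5766
Step 2: Total measure of domain = 1.68 + 2.89 + 1.75 = 6.32
Step 3: Average value = 35.5766 / 6.32 = 5.629209


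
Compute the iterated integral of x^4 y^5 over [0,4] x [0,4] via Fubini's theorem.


By Fubini's theorem, the double integral factors as a product of single integrals:
Step 1: integral_0^4 x^4 dx = [x^5/5] from 0 to 4
     = 4^5/5 = 204.8
Step 2: integral_0^4 y^5 dy = [y^6/6] from 0 to 4
     = 4^6/6 = 682.666667
Step 3: Double integral = 204.8 * 682.666667 = 139810.133333


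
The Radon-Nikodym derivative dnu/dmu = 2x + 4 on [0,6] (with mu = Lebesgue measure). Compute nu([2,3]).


nu(A) = integral_A (dnu/dmu) dmu = integral_2^3 (2x + 4) dx
Step 1: Antiderivative F(x) = (2/2)x^2 + 4x
Step 2: F(3) = (2/2)*3^2 + 4*3 = 9 + 12 = 21
Step 3: F(2) = (2/2)*2^2 + 4*2 = 4 + 8 = 12
Step 4: nu([2,3]) = F(3) - F(2) = 21 - 12 = 9


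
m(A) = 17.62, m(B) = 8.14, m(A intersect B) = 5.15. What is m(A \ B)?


m(A \ B) = m(A) - m(A n B)
= 17.62 - 5.15
= 12.47


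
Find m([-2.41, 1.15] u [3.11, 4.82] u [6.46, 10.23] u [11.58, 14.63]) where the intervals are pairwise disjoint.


For pairwise disjoint intervals, m(union) = sum of lengths.
= (1.15 - -2.41) + (4.82 - 3.11) + (10.23 - 6.46) + (14.63 - 11.58)
= 3.56 + 1.71 + 3.77 + 3.05
= 12.09


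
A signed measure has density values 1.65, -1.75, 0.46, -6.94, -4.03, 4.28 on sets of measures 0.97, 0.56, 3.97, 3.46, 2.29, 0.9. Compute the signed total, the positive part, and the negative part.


Step 1: Compute signed measure on each set:
  Set 1: 1.65 * 0.97 = 1.6005
  Set 2: -1.75 * 0.56 = -0.98
  Set 3: 0.46 * 3.97 = 1.8262
  Set 4: -6.94 * 3.46 = -24.0124
  Set 5: -4.03 * 2.29 = -9.2287
  Set 6: 4.28 * 0.9 = 3.852
Step 2: Total signed measure = (1.6005) + (-0.98) + (1.8262) + (-24.0124) + (-9.2287) + (3.852)
     = -26.9424
Step 3: Positive part mu+(X) = sum of positive contributions = 7.2787
Step 4: Negative part mu-(X) = |sum of negative contributions| = 34.2211


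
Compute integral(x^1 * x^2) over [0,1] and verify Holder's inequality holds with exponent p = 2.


Step 1: Exact integral of f*g = integral(x^3, 0, 1) = 1/4
     = 0.25
Step 2: Holder bound with p=2, q=2:
  ||f||_p = (integral x^2 dx)^(1/2) = (1/3)^(1/2) = 0.57735
  ||g||_q = (integral x^4 dx)^(1/2) = (1/5)^(1/2) = 0.447214
Step 3: Holder bound = ||f||_p * ||g||_q = 0.57735 * 0.447214 = 0.258199
Verification: 0.25 <= 0.258199 (Holder holds)


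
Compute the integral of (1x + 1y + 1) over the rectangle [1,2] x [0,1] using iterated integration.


By Fubini, integrate in x first, then y.
Step 1: Fix y, integrate over x in [1,2]:
  integral(1x + 1y + 1, x=1..2)
  = 1*(2^2 - 1^2)/2 + (1y + 1)*(2 - 1)
  = 1.5 + (1y + 1)*1
  = 1.5 + 1y + 1
  = 2.5 + 1y
Step 2: Integrate over y in [0,1]:
  integral(2.5 + 1y, y=0..1)
  = 2.5*1 + 1*(1^2 - 0^2)/2
  = 2.5 + 0.5
  = 3


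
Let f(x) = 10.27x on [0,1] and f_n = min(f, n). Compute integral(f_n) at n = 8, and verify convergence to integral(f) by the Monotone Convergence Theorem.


f(x) = 10.27x on [0,1]; f_n(x) = min(10.27x, n). At n = 8:
Step 1: f(x) reaches 8 at x = 8/10.27 = 0.778968
Step 2: integral(f_8) = integral(10.27x, 0, 0.778968) + integral(8, 0.778968, 1)
       = 10.27*0.778968^2/2 + 8*(1 - 0.778968)
       = 3.115871 + 1.768257
       = 4.884129
Step 3: As n -> infinity, f_n increases to f, so by MCT integral(f_n) -> integral(f) = 10.27/2 = 5.135.
Convergence: integral(f_8) = 4.884129 -> 5.135 as n -> infinity


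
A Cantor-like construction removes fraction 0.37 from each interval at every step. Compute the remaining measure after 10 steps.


Step 1: At each step, fraction remaining = 1 - 0.37 = 0.63
Step 2: After 10 steps, measure = (0.63)^10
Result = 0.009849


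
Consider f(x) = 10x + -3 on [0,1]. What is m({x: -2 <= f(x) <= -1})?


f^(-1)([-2, -1]) = {x : -2 <= 10x + -3 <= -1}
Solving: (-2 - -3)/10 <= x <= (-1 - -3)/10
= [0.1, 0.2]
Intersecting with [0,1]: [0.1, 0.2]
Measure = 0.2 - 0.1 = 0.1


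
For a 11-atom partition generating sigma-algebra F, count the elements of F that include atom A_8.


Each element of F is a union of some subset S of the 11 atoms.
The element contains A_8 iff A_8 is in S.
So we count subsets S of {A_1,...,A_11} with A_8 in S: choose freely among the other 10 atoms.
Count = 2^(11-1) = 2^10 = 1024.


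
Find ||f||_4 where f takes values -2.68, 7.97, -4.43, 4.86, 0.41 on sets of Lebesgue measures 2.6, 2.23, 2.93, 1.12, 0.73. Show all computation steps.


Step 1: Compute |f_i|^4 for each value:
  |-2.68|^4 = 51.58687
  |7.97|^4 = 4034.904737
  |-4.43|^4 = 385.1367
  |4.86|^4 = 557.885504
  |0.41|^4 = 0.028258
Step 2: Multiply by measures and sum:
  51.58687 * 2.6 = 134.125861
  4034.904737 * 2.23 = 8997.837563
  385.1367 * 2.93 = 1128.450531
  557.885504 * 1.12 = 624.831765
  0.028258 * 0.73 = 0.020628
Sum = 134.125861 + 8997.837563 + 1128.450531 + 624.831765 + 0.020628 = 10885.266348
Step 3: Take the p-th root:
||f||_4 = (10885.266348)^(1/4) = 10.214327


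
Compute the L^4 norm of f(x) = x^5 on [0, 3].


Step 1: ||f||_4 = (integral_0^3 |x^5|^4 dx)^(1/4)
     = (integral_0^3 x^20 dx)^(1/4)
Step 2: integral_0^3 x^20 dx = [x^21/(21)] from 0 to 3 = 3^21/21
     = 10460353203/21 = 4.981121e+08
Step 3: ||f||_4 = (4.981121e+08)^(1/4) = 149.393521


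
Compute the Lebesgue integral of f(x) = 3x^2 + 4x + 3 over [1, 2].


The Lebesgue integral of a Riemann-integrable function agrees with the Riemann integral.
Antiderivative F(x) = (3/3)x^3 + (4/2)x^2 + 3x
F(2) = (3/3)*2^3 + (4/2)*2^2 + 3*2
     = (3/3)*8 + (4/2)*4 + 3*2
     = 8 + 8 + 6
     = 22
F(1) = 6
Integral = F(2) - F(1) = 22 - 6 = 16


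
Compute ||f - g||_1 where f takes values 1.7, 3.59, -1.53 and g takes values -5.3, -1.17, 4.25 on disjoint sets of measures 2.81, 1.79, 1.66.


Step 1: Compute differences f_i - g_i:
  1.7 - -5.3 = 7
  3.59 - -1.17 = 4.76
  -1.53 - 4.25 = -5.78
Step 2: Compute |diff|^1 * measure for each set:
  |7|^1 * 2.81 = 7 * 2.81 = 19.67
  |4.76|^1 * 1.79 = 4.76 * 1.79 = 8.5204
  |-5.78|^1 * 1.66 = 5.78 * 1.66 = 9.5948
Step 3: Sum = 37.7852
Step 4: ||f-g||_1 = (37.7852)^(1/1) = 37.7852


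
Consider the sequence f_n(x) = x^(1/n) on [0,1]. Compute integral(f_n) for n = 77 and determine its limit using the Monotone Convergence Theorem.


At n = 77: f_77(x) = x^(1/77).
Step 1: integral(x^(1/77), 0, 1) = [x^(1/77+1) / (1/77+1)] from 0 to 1
     = 1 / (1/77 + 1) = 1 / ((77+1)/77) = 77/(77+1)
     = 77/78 = 0.987179
Step 2: As n -> infinity, f_n(x) = x^(1/n) -> 1 for x in (0,1], and f_n is increasing in n.
By MCT, lim_n integral(f_n) = integral(lim_n f_n) = integral(1, 0, 1) = 1.
Step 3: Verify convergence: 77/78 = 0.987179 -> 1


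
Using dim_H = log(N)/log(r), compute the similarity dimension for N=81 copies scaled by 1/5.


For a self-similar set with N copies scaled by 1/r:
dim_H = log(N)/log(r) = log(81)/log(5)
= 4.394449/1.609438
= 2.730425


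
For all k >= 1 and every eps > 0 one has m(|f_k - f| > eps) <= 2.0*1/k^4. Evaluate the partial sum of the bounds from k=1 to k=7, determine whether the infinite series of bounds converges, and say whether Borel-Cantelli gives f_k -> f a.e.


Step 1: List the terms 2.0*1/k^4 for k = 1 to 7:
  k=1: 2
  k=2: 0.125
  k=3: 0.024691
  k=4: 0.007812
  k=5: 0.0032
  k=6: 0.001543
  k=7: 8.329863e-04
Step 2: Partial sum = 2 + 0.125 + 0.024691 + 0.007812 + 0.0032 + 0.001543 + 8.329863e-04
     = 2.16308
Step 3: The full series sum_(k>=1) 2.0*1/k^4 converges (p-series with p = 4 > 1; a constant multiple of a convergent series converges).
Step 4: Fix eps > 0. Since sum_k m(|f_k - f| > eps) < infinity, the Borel-Cantelli lemma gives
        m(limsup_k {|f_k - f| > eps}) = 0, i.e. for a.e. x, |f_k(x) - f(x)| <= eps for all large k.
        Applying this with eps = 1/j for j = 1, 2, ... and intersecting the countably many full-measure sets,
        for a.e. x we get limsup_k |f_k(x) - f(x)| <= 1/j for every j, hence f_k -> f almost everywhere.
Conclusion: series converges; Borel-Cantelli yields f_k -> f a.e.


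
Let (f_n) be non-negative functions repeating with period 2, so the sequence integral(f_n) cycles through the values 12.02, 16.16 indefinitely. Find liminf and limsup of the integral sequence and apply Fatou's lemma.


The sequence (integral(f_n)) is periodic with period 2, repeating the values 12.02, 16.16 indefinitely.
Step 1: For a periodic sequence, every tail (a_m, a_(m+1), ...) contains all 2 period values infinitely often.
Step 2: Hence inf of every tail = min of the period values = min(12.02, 16.16) = 12.02.
        liminf_n integral(f_n) = sup over m of (inf of tail from m) = 12.02.
Step 3: Similarly sup of every tail = max of the period values = 16.16.
        limsup_n integral(f_n) = 16.16.
Step 4: Fatou's lemma: integral(liminf_n f_n) <= liminf_n integral(f_n) = 12.02.
        So the integral of the pointwise liminf is at most 12.02.


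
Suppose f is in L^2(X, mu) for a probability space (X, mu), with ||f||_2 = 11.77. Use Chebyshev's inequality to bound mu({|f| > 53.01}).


Chebyshev/Markov inequality: mu(|f| > eps) <= (||f||_p / eps)^p
Step 1: ||f||_2 / eps = 11.77 / 53.01 = 0.222034
Step 2: Raise to power p = 2:
  (0.222034)^2 = 0.049299
Step 3: Therefore mu(|f| > 53.01) <= 0.049299


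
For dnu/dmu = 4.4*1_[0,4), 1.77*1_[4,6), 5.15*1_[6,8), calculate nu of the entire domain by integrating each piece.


Integrate each piece of the Radon-Nikodym derivative:
Step 1: integral_0^4 4.4 dx = 4.4*(4-0) = 4.4*4 = 17.6
Step 2: integral_4^6 1.77 dx = 1.77*(6-4) = 1.77*2 = 3.54
Step 3: integral_6^8 5.15 dx = 5.15*(8-6) = 5.15*2 = 10.3
Total: 17.6 + 3.54 + 10.3 = 31.44


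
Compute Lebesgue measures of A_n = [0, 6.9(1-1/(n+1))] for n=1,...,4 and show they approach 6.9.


By continuity of measure from below: if A_n increases to A, then m(A_n) -> m(A).
Here A = [0, 6.9], so m(A) = 6.9
Step 1: a_1 = 6.9*(1 - 1/2) = 3.45, m(A_1) = 3.45
Step 2: a_2 = 6.9*(1 - 1/3) = 4.6, m(A_2) = 4.6
Step 3: a_3 = 6.9*(1 - 1/4) = 5.175, m(A_3) = 5.175
Step 4: a_4 = 6.9*(1 - 1/5) = 5.52, m(A_4) = 5.52
Limit: m(A_n) -> m([0,6.9]) = 6.9


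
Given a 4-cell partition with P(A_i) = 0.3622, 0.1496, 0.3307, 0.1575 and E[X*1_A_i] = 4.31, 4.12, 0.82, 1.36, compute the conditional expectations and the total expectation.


For each cell A_i: E[X|A_i] = E[X*1_A_i] / P(A_i)
Step 1: E[X|A_1] = 4.31 / 0.3622 = 11.899503
Step 2: E[X|A_2] = 4.12 / 0.1496 = 27.540107
Step 3: E[X|A_3] = 0.82 / 0.3307 = 2.479589
Step 4: E[X|A_4] = 1.36 / 0.1575 = 8.634921
Verification: E[X] = sum E[X*1_A_i] = 4.31 + 4.12 + 0.82 + 1.36 = 10.61


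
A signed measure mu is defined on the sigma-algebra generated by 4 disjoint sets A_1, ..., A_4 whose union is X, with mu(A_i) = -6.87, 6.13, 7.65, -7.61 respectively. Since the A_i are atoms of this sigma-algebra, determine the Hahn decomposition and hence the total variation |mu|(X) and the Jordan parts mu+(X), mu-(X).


Step 1: Every measurable set is a union of atoms (the cells / points), so a Hahn decomposition is
  obtained by grouping atoms by sign: P = union of atoms with mu > 0, N = union of the remaining atoms.
  Atoms in P (indices): 2, 3;  atoms in N (indices): 1, 4
  Positive values: 6.13, 7.65
  Negative values: -6.87, -7.61
Step 2: mu+(X) = mu(P) = sum of positive atom values = 13.78
Step 3: mu-(X) = -mu(N) = sum of |negative atom values| = 14.48
Step 4: |mu|(X) = mu+(X) + mu-(X) = 13.78 + 14.48 = 28.26


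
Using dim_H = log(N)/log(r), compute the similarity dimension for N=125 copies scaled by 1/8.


For a self-similar set with N copies scaled by 1/r:
dim_H = log(N)/log(r) = log(125)/log(8)
= 4.828314/2.079442
= 2.321928


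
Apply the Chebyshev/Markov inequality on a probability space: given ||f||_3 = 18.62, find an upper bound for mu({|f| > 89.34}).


Chebyshev/Markov inequality: mu(|f| > eps) <= (||f||_p / eps)^p
Step 1: ||f||_3 / eps = 18.62 / 89.34 = 0.208417
Step 2: Raise to power p = 3:
  (0.208417)^3 = 0.009053
Step 3: Therefore mu(|f| > 89.34) <= 0.009053


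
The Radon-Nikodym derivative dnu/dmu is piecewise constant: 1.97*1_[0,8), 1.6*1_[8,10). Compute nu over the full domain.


Integrate each piece of the Radon-Nikodym derivative:
Step 1: integral_0^8 1.97 dx = 1.97*(8-0) = 1.97*8 = 15.76
Step 2: integral_8^10 1.6 dx = 1.6*(10-8) = 1.6*2 = 3.2
Total: 15.76 + 3.2 = 18.96


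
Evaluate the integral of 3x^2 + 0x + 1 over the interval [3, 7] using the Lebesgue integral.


The Lebesgue integral of a Riemann-integrable function agrees with the Riemann integral.
Antiderivative F(x) = (3/3)x^3 + (0/2)x^2 + 1x
F(7) = (3/3)*7^3 + (0/2)*7^2 + 1*7
     = (3/3)*343 + (0/2)*49 + 1*7
     = 343 + 0.0 + 7
     = 350
F(3) = 30
Integral = F(7) - F(3) = 350 - 30 = 320


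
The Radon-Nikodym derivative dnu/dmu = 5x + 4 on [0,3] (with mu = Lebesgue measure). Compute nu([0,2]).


nu(A) = integral_A (dnu/dmu) dmu = integral_0^2 (5x + 4) dx
Step 1: Antiderivative F(x) = (5/2)x^2 + 4x
Step 2: F(2) = (5/2)*2^2 + 4*2 = 10 + 8 = 18
Step 3: F(0) = (5/2)*0^2 + 4*0 = 0.0 + 0 = 0.0
Step 4: nu([0,2]) = F(2) - F(0) = 18 - 0.0 = 18


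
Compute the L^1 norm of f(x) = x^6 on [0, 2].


Step 1: ||f||_1 = (integral_0^2 |x^6|^1 dx)^(1/1)
     = (integral_0^2 x^6 dx)^(1/1)
Step 2: integral_0^2 x^6 dx = [x^7/(7)] from 0 to 2 = 2^7/7
     = 128/7 = 18.285714
Step 3: ||f||_1 = (18.285714)^(1/1) = 18.285714


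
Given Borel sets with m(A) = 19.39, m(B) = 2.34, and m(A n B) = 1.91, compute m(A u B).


By inclusion-exclusion: m(A u B) = m(A) + m(B) - m(A n B)
= 19.39 + 2.34 - 1.91
= 19.82


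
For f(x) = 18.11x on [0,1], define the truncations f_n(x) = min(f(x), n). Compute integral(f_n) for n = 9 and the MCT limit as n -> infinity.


f(x) = 18.11x on [0,1]; f_n(x) = min(18.11x, n). At n = 9:
Step 1: f(x) reaches 9 at x = 9/18.11 = 0.496963
Step 2: integral(f_9) = integral(18.11x, 0, 0.496963) + integral(9, 0.496963, 1)
       = 18.11*0.496963^2/2 + 9*(1 - 0.496963)
       = 2.236334 + 4.527333
       = 6.763666
Step 3: As n -> infinity, f_n increases to f, so by MCT integral(f_n) -> integral(f) = 18.11/2 = 9.055.
Convergence: integral(f_9) = 6.763666 -> 9.055 as n -> infinity


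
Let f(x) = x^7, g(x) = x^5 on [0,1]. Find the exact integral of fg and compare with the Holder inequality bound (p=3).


Step 1: Exact integral of f*g = integral(x^12, 0, 1) = 1/13
     = 0.076923
Step 2: Holder bound with p=3, q=1.5:
  ||f||_p = (integral x^21 dx)^(1/3) = (1/22)^(1/3) = 0.356883
  ||g||_q = (integral x^7.5 dx)^(1/1.5) = (1/8.5)^(1/1.5) = 0.240097
Step 3: Holder bound = ||f||_p * ||g||_q = 0.356883 * 0.240097 = 0.085687
Verification: 0.076923 <= 0.085687 (Holder holds)


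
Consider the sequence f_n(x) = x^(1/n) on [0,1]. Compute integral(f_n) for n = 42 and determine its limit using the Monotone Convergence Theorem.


At n = 42: f_42(x) = x^(1/42).
Step 1: integral(x^(1/42), 0, 1) = [x^(1/42+1) / (1/42+1)] from 0 to 1
     = 1 / (1/42 + 1) = 1 / ((42+1)/42) = 42/(42+1)
     = 42/43 = 0.976744
Step 2: As n -> infinity, f_n(x) = x^(1/n) -> 1 for x in (0,1], and f_n is increasing in n.
By MCT, lim_n integral(f_n) = integral(lim_n f_n) = integral(1, 0, 1) = 1.
Step 3: Verify convergence: 42/43 = 0.976744 -> 1


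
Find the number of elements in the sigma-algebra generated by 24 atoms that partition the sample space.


Each element of the sigma-algebra is a union of some subset of the 24 atoms.
The number of such subsets is 2^24 = 16777216.
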